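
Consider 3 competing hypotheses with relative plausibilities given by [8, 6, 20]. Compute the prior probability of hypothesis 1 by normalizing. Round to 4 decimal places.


Sum of weights = 8 + 6 + 20 = 34
Normalized prior for H1 = 8 / 34
= 0.2353

0.2353


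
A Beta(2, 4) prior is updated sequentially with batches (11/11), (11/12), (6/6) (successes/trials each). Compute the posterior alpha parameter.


Sequential conjugate updating is equivalent to a single batch update.
Total successes across all batches = 28
alpha_posterior = alpha_prior + total_successes = 2 + 28
= 30

30


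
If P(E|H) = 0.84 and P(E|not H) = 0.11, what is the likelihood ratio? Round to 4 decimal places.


Likelihood ratio = P(E|H) / P(E|not H)
= 0.84 / 0.11
= 7.6364

7.6364


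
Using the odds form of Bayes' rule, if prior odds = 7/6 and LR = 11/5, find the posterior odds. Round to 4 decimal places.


Bayes' rule in odds form: posterior odds = prior odds * LR
= (7 * 11) / (6 * 5)
= 77/30 = 2.5667

2.5667


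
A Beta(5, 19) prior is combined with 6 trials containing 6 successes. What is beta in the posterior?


In conjugate updating:
beta_posterior = beta_prior + (n - k)
= 19 + (6 - 6)
= 19 + 0 = 19

19


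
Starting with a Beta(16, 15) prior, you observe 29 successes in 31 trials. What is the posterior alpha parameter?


For a Beta-Binomial conjugate model:
Posterior alpha = prior alpha + number of successes
= 16 + 29 = 45

45


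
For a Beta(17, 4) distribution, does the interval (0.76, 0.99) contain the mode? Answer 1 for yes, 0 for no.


Mode of Beta(a,b) = (a-1)/(a+b-2)
= (17-1)/(17+4-2) = 0.8421
Check: 0.76 <= 0.8421 <= 0.99?
Result: 1

1


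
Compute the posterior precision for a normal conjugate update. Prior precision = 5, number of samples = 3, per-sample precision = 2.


tau_post = tau_0 + n * tau
= 5 + 3 * 2 = 11

11


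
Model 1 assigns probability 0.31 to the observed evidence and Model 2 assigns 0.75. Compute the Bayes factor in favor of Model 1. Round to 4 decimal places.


BF = P(data|M1) / P(data|M2)
= 0.31 / 0.75 = 0.4133

0.4133


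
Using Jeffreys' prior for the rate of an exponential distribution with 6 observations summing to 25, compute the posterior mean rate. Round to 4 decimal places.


Jeffreys' prior leads to posterior Gamma(6, 25).
Mean = 6/25 = 0.24

0.24


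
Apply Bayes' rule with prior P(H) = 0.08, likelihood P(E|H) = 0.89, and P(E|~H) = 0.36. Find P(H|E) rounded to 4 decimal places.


Step 1: Compute marginal P(E) = P(E|H)P(H) + P(E|~H)P(~H)
= 0.89*0.08 + 0.36*0.92 = 0.4024
Step 2: P(H|E) = P(E|H)P(H)/P(E) = 0.0712/0.4024
= 0.1769

0.1769


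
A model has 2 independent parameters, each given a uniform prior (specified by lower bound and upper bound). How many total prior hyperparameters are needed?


Each uniform prior needs 2 hyperparameters (lower bound and upper bound).
Total = 2 * 2 = 4

4


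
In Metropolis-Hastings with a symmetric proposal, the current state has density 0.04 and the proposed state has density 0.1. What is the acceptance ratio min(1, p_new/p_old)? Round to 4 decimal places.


Ratio = p_new / p_old = 0.1 / 0.04 = 2.5
Acceptance = min(1, 2.5) = 1.0

1.0


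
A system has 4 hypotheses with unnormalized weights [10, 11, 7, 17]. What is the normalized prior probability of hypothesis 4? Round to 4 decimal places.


The normalized prior is the weight divided by the total.
Total weight = 45
P(H4) = 17 / 45 = 0.3778

0.3778


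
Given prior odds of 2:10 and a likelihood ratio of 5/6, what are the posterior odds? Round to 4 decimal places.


Posterior odds = prior odds * LR
Prior odds = 2/10 = 0.2
LR = 5/6 = 0.8333
Posterior odds = 0.2 * 0.8333 = 0.1667

0.1667


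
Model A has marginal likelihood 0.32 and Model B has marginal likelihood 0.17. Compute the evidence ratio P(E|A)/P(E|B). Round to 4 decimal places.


Evidence ratio = P(E|A) / P(E|B)
= 0.32 / 0.17
= 1.8824

1.8824


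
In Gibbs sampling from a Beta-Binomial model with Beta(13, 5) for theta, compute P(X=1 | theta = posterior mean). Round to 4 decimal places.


Posterior mean = alpha/(alpha+beta) = 13/18 = 0.7222
P(X=1|theta=mean) = theta = 0.7222

0.7222


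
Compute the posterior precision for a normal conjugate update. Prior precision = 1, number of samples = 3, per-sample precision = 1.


tau_post = tau_0 + n * tau
= 1 + 3 * 1 = 4

4


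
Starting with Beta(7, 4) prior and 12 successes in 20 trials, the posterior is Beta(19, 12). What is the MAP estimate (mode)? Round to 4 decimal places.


The mode of Beta(a, b) when a > 1 and b > 1 is (a-1)/(a+b-2)
= (19 - 1) / (19 + 12 - 2)
= 18 / 29
= 0.6207

0.6207


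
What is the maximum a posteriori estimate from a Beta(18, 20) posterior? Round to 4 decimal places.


The MAP estimate equals the mode of the distribution.
Mode of Beta(a,b) = (a-1)/(a+b-2)
= 17/36
= 0.4722

0.4722


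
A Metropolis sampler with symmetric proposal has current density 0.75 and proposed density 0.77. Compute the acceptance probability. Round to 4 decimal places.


For symmetric proposals, acceptance = min(1, pi(x*)/pi(x))
= min(1, 0.77/0.75)
= min(1, 1.0267) = 1.0

1.0


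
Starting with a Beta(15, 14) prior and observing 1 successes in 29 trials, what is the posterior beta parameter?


Posterior beta = prior beta + failures
Failures = 29 - 1 = 28
beta_post = 14 + 28 = 42

42


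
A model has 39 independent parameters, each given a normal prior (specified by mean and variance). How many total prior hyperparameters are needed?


Each normal prior needs 2 hyperparameters (mean and variance).
Total = 2 * 39 = 78

78


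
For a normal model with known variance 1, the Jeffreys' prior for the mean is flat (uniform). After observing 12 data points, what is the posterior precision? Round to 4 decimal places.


Jeffreys' prior for normal mean (known variance) is flat.
Prior precision = 0.
Posterior precision = prior_prec + n/sigma^2 = 0 + 12/1
= 12.0

12.0


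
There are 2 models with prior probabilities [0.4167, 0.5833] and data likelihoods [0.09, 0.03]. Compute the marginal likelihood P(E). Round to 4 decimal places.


P(E) = sum over models of P(M_i) * P(E|M_i)
= 0.4167*0.09 + 0.5833*0.03
= 0.055

0.055


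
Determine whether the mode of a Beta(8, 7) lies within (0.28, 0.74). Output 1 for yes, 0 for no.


First find the mode: (a-1)/(a+b-2) = 0.5385
Is 0.5385 in (0.28, 0.74)? 1

1


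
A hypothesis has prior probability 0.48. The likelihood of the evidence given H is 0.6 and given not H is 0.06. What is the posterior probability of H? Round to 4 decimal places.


Using Bayes' theorem:
P(E) = 0.48 * 0.6 + 0.52 * 0.06
P(E) = 0.3192
P(H|E) = (0.48 * 0.6) / 0.3192 = 0.9023

0.9023


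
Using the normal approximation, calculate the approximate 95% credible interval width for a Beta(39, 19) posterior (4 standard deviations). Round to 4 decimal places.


Var(Beta) = 39*19/(58^2 * 59) = 0.0037
SD = 0.0611
Width ~ 4*SD = 0.2444

0.2444


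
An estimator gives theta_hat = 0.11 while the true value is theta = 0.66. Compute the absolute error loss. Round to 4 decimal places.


The absolute error loss is |theta_hat - theta|
= |0.11 - 0.66|
= 0.55

0.55


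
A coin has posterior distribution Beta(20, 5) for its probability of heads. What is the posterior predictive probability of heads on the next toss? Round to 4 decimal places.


Posterior predictive = E[theta] = alpha/(alpha+beta)
= 20/25
= 0.8

0.8


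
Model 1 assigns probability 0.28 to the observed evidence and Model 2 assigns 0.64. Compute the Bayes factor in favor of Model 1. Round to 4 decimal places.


BF = P(data|M1) / P(data|M2)
= 0.28 / 0.64 = 0.4375

0.4375


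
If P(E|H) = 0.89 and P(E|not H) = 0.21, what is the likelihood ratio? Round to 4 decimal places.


Likelihood ratio = P(E|H) / P(E|not H)
= 0.89 / 0.21
= 4.2381

4.2381


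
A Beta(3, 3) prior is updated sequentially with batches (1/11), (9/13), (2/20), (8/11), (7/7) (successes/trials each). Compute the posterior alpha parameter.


Sequential conjugate updating is equivalent to a single batch update.
Total successes across all batches = 27
alpha_posterior = alpha_prior + total_successes = 3 + 27
= 30

30


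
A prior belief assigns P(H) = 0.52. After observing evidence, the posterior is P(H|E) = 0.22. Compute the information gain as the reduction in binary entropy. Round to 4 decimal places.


H(prior) = -0.52*log2(0.52) - 0.48*log2(0.48)
= 0.9988
H(post) = -0.22*log2(0.22) - 0.78*log2(0.78)
= 0.7602
IG = 0.9988 - 0.7602 = 0.2387

0.2387


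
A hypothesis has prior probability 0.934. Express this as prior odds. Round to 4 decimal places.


Odds = P(H) / P(not H) = 0.934 / 0.066
= 14.1515

14.1515


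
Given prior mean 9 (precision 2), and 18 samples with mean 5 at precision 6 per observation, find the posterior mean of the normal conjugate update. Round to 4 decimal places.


The posterior mean is a precision-weighted average of prior and data.
Post. prec. = 2 + 108 = 110
Post. mean = (18 + 540)/110 = 558/110 = 5.0727

5.0727


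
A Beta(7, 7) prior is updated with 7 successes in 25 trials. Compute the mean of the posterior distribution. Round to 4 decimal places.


After update: Beta(14, 25)
Mean = 14 / (14 + 25) = 14 / 39
= 0.359

0.359


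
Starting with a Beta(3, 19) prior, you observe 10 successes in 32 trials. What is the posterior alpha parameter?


For a Beta-Binomial conjugate model:
Posterior alpha = prior alpha + number of successes
= 3 + 10 = 13

13


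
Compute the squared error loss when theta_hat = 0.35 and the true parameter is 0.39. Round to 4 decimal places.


L = (theta_hat - theta_true)^2
= (0.35 - 0.39)^2
= -0.04^2 = 0.0016

0.0016


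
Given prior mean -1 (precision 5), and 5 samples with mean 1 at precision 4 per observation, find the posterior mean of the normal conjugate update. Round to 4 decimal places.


The posterior mean is a precision-weighted average of prior and data.
Post. prec. = 5 + 20 = 25
Post. mean = (-5 + 20)/25 = 15/25 = 0.6

0.6


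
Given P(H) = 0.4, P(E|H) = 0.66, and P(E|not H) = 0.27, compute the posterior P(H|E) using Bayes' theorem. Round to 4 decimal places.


By Bayes' theorem: P(H|E) = P(E|H)*P(H) / P(E)
P(E) = P(E|H)*P(H) + P(E|not H)*P(not H)
P(E) = 0.66*0.4 + 0.27*0.6 = 0.426
P(H|E) = 0.66*0.4 / 0.426 = 0.6197

0.6197


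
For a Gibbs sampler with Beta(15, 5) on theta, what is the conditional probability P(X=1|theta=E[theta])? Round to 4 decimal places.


E[theta] = 15/(15+5) = 0.75
P(X=1|theta) = theta = 0.75

0.75


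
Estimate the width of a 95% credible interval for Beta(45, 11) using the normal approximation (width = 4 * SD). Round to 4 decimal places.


For Beta(a,b): Var = ab/((a+b)^2(a+b+1))
Var = 0.0028, SD = 0.0526
Approximate 95% CI width = 4 * 0.0526 = 0.2105

0.2105


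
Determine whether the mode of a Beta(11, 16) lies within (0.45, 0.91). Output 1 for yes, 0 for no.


First find the mode: (a-1)/(a+b-2) = 0.4
Is 0.4 in (0.45, 0.91)? 0

0


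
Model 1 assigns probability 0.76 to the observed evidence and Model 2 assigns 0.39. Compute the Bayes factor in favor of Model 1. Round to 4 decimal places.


BF = P(data|M1) / P(data|M2)
= 0.76 / 0.39 = 1.9487

1.9487


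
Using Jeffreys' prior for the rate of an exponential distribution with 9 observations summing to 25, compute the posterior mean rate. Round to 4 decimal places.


Jeffreys' prior leads to posterior Gamma(9, 25).
Mean = 9/25 = 0.36

0.36


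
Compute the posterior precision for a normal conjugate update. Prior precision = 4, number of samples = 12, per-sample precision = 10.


tau_post = tau_0 + n * tau
= 4 + 12 * 10 = 124

124


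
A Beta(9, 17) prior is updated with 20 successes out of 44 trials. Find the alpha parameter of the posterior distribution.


In the Beta-Binomial conjugate update:
alpha_post = alpha_prior + successes
= 9 + 20
= 29

29


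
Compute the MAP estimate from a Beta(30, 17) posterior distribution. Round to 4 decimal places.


MAP = mode of Beta distribution
= (alpha - 1)/(alpha + beta - 2)
= (30-1)/(30+17-2)
= 29/45 = 0.6444

0.6444


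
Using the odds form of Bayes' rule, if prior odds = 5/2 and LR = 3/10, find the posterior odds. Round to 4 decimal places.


Bayes' rule in odds form: posterior odds = prior odds * LR
= (5 * 3) / (2 * 10)
= 15/20 = 0.75

0.75


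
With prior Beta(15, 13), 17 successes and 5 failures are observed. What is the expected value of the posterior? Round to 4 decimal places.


Posterior = Beta(32, 18)
E[theta] = alpha/(alpha+beta)
= 32/50 = 0.64

0.64


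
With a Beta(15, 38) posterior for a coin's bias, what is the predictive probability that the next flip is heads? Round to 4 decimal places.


The predictive probability equals the posterior mean.
P(next = heads) = alpha / (alpha + beta)
= 15 / 53 = 0.283

0.283


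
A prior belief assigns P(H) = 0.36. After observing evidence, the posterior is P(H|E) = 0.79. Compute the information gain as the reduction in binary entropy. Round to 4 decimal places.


H(prior) = -0.36*log2(0.36) - 0.64*log2(0.64)
= 0.9427
H(post) = -0.79*log2(0.79) - 0.21*log2(0.21)
= 0.7415
IG = 0.9427 - 0.7415 = 0.2012

0.2012


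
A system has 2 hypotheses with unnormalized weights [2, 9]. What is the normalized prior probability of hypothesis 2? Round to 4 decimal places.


The normalized prior is the weight divided by the total.
Total weight = 11
P(H2) = 9 / 11 = 0.8182

0.8182


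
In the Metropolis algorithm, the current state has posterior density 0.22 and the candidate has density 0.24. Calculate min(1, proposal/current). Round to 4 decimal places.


Ratio = 0.24/0.22 = 1.0909
Acceptance probability = min(1, 1.0909)
= 1.0

1.0


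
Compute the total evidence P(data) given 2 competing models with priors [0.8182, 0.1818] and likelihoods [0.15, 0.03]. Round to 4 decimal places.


Marginal likelihood = sum P(model_i) * P(data|model_i)
Model 1: 0.8182 * 0.15 = 0.1227
Model 2: 0.1818 * 0.03 = 0.0055
Total = 0.1282

0.1282


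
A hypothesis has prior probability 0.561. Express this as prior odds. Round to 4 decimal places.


Odds = P(H) / P(not H) = 0.561 / 0.439
= 1.2779

1.2779


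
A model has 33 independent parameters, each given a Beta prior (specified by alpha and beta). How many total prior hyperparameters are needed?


Each Beta prior needs 2 hyperparameters (alpha and beta).
Total = 2 * 33 = 66

66


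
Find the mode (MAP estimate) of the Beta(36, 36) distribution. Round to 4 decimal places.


For Beta(a,b) with a,b > 1:
Mode = (a-1)/(a+b-2) = (36-1)/(72-2)
= 35/70 = 0.5

0.5


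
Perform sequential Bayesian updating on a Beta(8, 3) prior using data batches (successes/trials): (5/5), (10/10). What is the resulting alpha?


Accumulate successes: 15
Posterior alpha = prior alpha + sum of successes
= 8 + 15 = 23

23


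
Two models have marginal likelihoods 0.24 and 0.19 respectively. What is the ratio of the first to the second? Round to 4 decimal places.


Evidence ratio = 0.24 / 0.19
= 1.2632

1.2632


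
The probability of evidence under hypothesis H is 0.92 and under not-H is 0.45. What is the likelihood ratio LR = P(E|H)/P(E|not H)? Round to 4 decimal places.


LR = 0.92 / 0.45
= 2.0444

2.0444


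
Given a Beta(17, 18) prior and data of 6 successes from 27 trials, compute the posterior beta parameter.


Number of failures = 27 - 6 = 21
Posterior beta = 18 + 21 = 39

39


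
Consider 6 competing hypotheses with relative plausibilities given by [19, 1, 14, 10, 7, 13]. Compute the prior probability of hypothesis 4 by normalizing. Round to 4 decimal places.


Sum of weights = 19 + 1 + 14 + 10 + 7 + 13 = 64
Normalized prior for H4 = 10 / 64
= 0.1562

0.1562


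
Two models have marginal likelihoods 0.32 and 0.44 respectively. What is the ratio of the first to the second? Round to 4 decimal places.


Evidence ratio = 0.32 / 0.44
= 0.7273

0.7273


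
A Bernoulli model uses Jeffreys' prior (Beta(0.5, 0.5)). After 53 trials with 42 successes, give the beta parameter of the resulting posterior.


Posterior = Beta(prior_alpha + successes, prior_beta + failures)
= Beta(0.5 + 42, 0.5 + 11)
Posterior beta = 0.5 + (n - k) = 0.5 + 11 = 11.5

11.5


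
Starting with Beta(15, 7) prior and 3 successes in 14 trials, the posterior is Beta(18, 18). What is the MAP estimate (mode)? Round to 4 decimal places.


The mode of Beta(a, b) when a > 1 and b > 1 is (a-1)/(a+b-2)
= (18 - 1) / (18 + 18 - 2)
= 17 / 34
= 0.5

0.5


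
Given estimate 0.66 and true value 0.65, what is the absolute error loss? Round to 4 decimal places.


Absolute error = |estimate - true|
= |0.01| = 0.01

0.01


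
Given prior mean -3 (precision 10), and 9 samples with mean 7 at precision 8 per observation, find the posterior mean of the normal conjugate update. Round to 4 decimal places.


The posterior mean is a precision-weighted average of prior and data.
Post. prec. = 10 + 72 = 82
Post. mean = (-30 + 504)/82 = 474/82 = 5.7805

5.7805


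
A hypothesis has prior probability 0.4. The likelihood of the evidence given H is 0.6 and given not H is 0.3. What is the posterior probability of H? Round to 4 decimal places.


Using Bayes' theorem:
P(E) = 0.4 * 0.6 + 0.6 * 0.3
P(E) = 0.42
P(H|E) = (0.4 * 0.6) / 0.42 = 0.5714

0.5714


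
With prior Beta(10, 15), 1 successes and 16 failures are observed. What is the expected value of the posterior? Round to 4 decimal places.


Posterior = Beta(11, 31)
E[theta] = alpha/(alpha+beta)
= 11/42 = 0.2619

0.2619


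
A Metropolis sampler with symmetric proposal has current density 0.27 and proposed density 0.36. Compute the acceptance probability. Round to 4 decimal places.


For symmetric proposals, acceptance = min(1, pi(x*)/pi(x))
= min(1, 0.36/0.27)
= min(1, 1.3333) = 1.0

1.0


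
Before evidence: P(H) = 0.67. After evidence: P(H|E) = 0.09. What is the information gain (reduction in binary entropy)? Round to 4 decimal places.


Prior entropy = 0.9149
Posterior entropy = 0.4365
Information gain = 0.9149 - 0.4365 = 0.4785

0.4785


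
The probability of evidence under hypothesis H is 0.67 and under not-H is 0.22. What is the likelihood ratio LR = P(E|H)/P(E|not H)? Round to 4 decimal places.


LR = 0.67 / 0.22
= 3.0455

3.0455


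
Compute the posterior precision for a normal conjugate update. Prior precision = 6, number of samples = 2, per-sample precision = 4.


tau_post = tau_0 + n * tau
= 6 + 2 * 4 = 14

14


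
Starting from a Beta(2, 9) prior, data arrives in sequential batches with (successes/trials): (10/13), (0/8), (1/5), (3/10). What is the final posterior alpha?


In sequential Bayesian updating, we sum all successes.
Total successes = 14
Final alpha = 2 + 14 = 16

16


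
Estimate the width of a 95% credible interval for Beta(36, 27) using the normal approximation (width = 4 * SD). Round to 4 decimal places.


For Beta(a,b): Var = ab/((a+b)^2(a+b+1))
Var = 0.0038, SD = 0.0619
Approximate 95% CI width = 4 * 0.0619 = 0.2474

0.2474


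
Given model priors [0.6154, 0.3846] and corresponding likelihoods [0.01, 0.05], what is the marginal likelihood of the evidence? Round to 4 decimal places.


P(E) = sum_i P(M_i) P(E|M_i)
= 0.0062 + 0.0192
= 0.0254

0.0254


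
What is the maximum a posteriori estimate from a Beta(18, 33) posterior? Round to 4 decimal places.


The MAP estimate equals the mode of the distribution.
Mode of Beta(a,b) = (a-1)/(a+b-2)
= 17/49
= 0.3469

0.3469


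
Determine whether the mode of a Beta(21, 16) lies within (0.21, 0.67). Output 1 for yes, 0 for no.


First find the mode: (a-1)/(a+b-2) = 0.5714
Is 0.5714 in (0.21, 0.67)? 1

1


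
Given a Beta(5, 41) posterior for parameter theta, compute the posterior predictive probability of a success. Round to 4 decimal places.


For a Beta-Bernoulli model, the predictive probability is the mean:
P(success) = 5/(5+41) = 5/46 = 0.1087

0.1087


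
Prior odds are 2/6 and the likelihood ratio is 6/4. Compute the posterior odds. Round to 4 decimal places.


Posterior odds = prior odds * likelihood ratio
= (2/6) * (6/4)
= 12 / 24
= 0.5

0.5


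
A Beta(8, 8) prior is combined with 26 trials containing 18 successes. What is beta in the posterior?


In conjugate updating:
beta_posterior = beta_prior + (n - k)
= 8 + (26 - 18)
= 8 + 8 = 16

16


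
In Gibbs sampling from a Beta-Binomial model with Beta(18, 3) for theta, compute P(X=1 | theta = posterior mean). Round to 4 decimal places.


Posterior mean = alpha/(alpha+beta) = 18/21 = 0.8571
P(X=1|theta=mean) = theta = 0.8571

0.8571


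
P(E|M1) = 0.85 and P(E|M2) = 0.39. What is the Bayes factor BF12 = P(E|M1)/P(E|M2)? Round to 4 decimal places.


Bayes factor BF12 = P(E|M1) / P(E|M2)
= 0.85 / 0.39
= 2.1795

2.1795


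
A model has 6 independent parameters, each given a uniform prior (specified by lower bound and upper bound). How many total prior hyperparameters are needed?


Each uniform prior needs 2 hyperparameters (lower bound and upper bound).
Total = 2 * 6 = 12

12


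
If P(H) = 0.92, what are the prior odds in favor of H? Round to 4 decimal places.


Prior odds = P(H) / (1 - P(H))
= 0.92 / 0.08
= 11.5

11.5


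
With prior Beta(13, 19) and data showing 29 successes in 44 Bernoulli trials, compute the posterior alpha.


Conjugate update: alpha_posterior = alpha_prior + k
= 13 + 29 = 42

42


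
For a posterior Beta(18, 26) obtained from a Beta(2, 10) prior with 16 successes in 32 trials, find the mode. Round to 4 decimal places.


Mode = (alpha - 1) / (alpha + beta - 2)
= 17 / 42
= 0.4048

0.4048


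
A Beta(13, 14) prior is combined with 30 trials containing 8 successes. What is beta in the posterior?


In conjugate updating:
beta_posterior = beta_prior + (n - k)
= 14 + (30 - 8)
= 14 + 22 = 36

36


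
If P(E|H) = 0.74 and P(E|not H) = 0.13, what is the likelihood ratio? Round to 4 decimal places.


Likelihood ratio = P(E|H) / P(E|not H)
= 0.74 / 0.13
= 5.6923

5.6923


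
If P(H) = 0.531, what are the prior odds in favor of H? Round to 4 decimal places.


Prior odds = P(H) / (1 - P(H))
= 0.531 / 0.469
= 1.1322

1.1322


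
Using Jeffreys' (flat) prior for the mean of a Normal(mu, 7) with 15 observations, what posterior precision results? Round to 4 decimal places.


Flat prior means prior precision is 0.
Posterior precision = n / sigma^2 = 15/7 = 2.1429

2.1429


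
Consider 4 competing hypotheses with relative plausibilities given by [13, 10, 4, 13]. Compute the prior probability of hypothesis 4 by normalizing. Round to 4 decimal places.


Sum of weights = 13 + 10 + 4 + 13 = 40
Normalized prior for H4 = 13 / 40
= 0.325

0.325


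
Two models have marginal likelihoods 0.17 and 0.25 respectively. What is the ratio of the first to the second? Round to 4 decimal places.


Evidence ratio = 0.17 / 0.25
= 0.68

0.68


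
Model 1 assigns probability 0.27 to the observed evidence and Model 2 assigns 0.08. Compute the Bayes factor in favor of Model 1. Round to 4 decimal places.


BF = P(data|M1) / P(data|M2)
= 0.27 / 0.08 = 3.375

3.375


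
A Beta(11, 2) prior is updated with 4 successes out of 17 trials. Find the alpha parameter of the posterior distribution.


In the Beta-Binomial conjugate update:
alpha_post = alpha_prior + successes
= 11 + 4
= 15

15


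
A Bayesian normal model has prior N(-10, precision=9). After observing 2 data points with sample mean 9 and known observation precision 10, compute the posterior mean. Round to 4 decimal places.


Posterior mean = (prior_precision * prior_mean + n * data_precision * data_mean) / (prior_precision + n * data_precision)
Numerator = 9*-10 + 2*10*9 = 90
Denominator = 9 + 2*10 = 29
Posterior mean = 3.1034

3.1034


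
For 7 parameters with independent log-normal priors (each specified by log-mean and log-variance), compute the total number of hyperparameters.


A log-normal prior has 2 hyperparameters per parameter.
Total = 7 * 2 = 14

14


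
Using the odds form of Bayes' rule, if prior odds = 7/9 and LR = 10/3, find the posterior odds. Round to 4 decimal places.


Bayes' rule in odds form: posterior odds = prior odds * LR
= (7 * 10) / (9 * 3)
= 70/27 = 2.5926

2.5926


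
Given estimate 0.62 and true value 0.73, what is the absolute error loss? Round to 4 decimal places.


Absolute error = |estimate - true|
= |-0.11| = 0.11

0.11


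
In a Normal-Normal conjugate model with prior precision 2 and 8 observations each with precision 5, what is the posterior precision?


Posterior precision = prior precision + n * observation precision
= 2 + 8 * 5
= 2 + 40 = 42

42


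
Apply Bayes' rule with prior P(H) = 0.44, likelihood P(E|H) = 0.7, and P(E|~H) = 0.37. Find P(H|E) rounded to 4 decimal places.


Step 1: Compute marginal P(E) = P(E|H)P(H) + P(E|~H)P(~H)
= 0.7*0.44 + 0.37*0.56 = 0.5152
Step 2: P(H|E) = P(E|H)P(H)/P(E) = 0.308/0.5152
= 0.5978

0.5978


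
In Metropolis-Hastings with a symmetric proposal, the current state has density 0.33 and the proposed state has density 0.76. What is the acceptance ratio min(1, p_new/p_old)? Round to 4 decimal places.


Ratio = p_new / p_old = 0.76 / 0.33 = 2.303
Acceptance = min(1, 2.303) = 1.0

1.0


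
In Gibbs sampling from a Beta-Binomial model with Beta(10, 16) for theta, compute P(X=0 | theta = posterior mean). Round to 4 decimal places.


Posterior mean = alpha/(alpha+beta) = 10/26 = 0.3846
P(X=0|theta=mean) = 1 - theta = 0.6154

0.6154


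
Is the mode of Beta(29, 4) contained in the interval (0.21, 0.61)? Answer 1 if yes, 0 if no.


Mode = (a-1)/(a+b-2) = 28/31 = 0.9032
Interval: (0.21, 0.61)
Contains mode? 0

0


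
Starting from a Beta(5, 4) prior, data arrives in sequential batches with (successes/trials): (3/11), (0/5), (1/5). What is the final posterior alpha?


In sequential Bayesian updating, we sum all successes.
Total successes = 4
Final alpha = 5 + 4 = 9

9


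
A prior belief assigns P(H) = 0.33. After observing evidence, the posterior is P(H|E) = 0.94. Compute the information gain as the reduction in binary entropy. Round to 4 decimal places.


H(prior) = -0.33*log2(0.33) - 0.67*log2(0.67)
= 0.9149
H(post) = -0.94*log2(0.94) - 0.06*log2(0.06)
= 0.3274
IG = 0.9149 - 0.3274 = 0.5875

0.5875


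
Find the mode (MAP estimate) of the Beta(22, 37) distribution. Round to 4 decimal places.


For Beta(a,b) with a,b > 1:
Mode = (a-1)/(a+b-2) = (22-1)/(59-2)
= 21/57 = 0.3684

0.3684


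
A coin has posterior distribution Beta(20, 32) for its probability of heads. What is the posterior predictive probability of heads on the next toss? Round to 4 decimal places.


Posterior predictive = E[theta] = alpha/(alpha+beta)
= 20/52
= 0.3846

0.3846


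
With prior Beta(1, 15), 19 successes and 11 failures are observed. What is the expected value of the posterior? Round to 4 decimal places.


Posterior = Beta(20, 26)
E[theta] = alpha/(alpha+beta)
= 20/46 = 0.4348

0.4348


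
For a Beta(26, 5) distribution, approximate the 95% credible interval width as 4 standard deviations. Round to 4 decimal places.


Variance of Beta(a,b) = ab / ((a+b)^2 * (a+b+1))
= 26*5 / ((31)^2 * 32)
= 0.0042
SD = sqrt(0.0042) = 0.065
Width = 4 * SD = 0.2601

0.2601


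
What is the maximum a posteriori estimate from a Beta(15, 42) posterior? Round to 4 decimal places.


The MAP estimate equals the mode of the distribution.
Mode of Beta(a,b) = (a-1)/(a+b-2)
= 14/55
= 0.2545

0.2545


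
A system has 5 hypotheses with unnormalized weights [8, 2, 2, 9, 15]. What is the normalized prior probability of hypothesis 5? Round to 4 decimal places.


The normalized prior is the weight divided by the total.
Total weight = 36
P(H5) = 15 / 36 = 0.4167

0.4167


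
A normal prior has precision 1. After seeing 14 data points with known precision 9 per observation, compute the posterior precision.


In the conjugate normal model, precisions add:
tau_posterior = tau_prior + n * tau_data
= 1 + 14*9 = 127

127


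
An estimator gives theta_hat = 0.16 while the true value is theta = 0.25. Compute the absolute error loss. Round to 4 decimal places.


The absolute error loss is |theta_hat - theta|
= |0.16 - 0.25|
= 0.09

0.09


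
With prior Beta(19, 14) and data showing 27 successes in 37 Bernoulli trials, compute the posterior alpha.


Conjugate update: alpha_posterior = alpha_prior + k
= 19 + 27 = 46

46


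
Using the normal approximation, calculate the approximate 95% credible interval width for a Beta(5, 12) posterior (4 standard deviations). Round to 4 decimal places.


Var(Beta) = 5*12/(17^2 * 18) = 0.0115
SD = 0.1074
Width ~ 4*SD = 0.4296

0.4296


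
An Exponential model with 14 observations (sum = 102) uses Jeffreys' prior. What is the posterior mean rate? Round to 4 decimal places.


Posterior Gamma(14, 102)
E[lambda] = 14/102 = 0.1373

0.1373


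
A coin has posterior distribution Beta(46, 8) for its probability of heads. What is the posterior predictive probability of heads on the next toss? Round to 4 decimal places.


Posterior predictive = E[theta] = alpha/(alpha+beta)
= 46/54
= 0.8519

0.8519


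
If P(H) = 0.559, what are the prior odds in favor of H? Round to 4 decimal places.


Prior odds = P(H) / (1 - P(H))
= 0.559 / 0.441
= 1.2676

1.2676


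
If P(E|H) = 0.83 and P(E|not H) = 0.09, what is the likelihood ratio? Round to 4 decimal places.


Likelihood ratio = P(E|H) / P(E|not H)
= 0.83 / 0.09
= 9.2222

9.2222


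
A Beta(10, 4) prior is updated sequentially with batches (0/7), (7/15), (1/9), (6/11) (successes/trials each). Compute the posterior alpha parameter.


Sequential conjugate updating is equivalent to a single batch update.
Total successes across all batches = 14
alpha_posterior = alpha_prior + total_successes = 10 + 14
= 24

24


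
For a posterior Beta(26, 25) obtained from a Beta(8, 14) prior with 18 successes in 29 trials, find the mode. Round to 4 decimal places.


Mode = (alpha - 1) / (alpha + beta - 2)
= 25 / 49
= 0.5102

0.5102


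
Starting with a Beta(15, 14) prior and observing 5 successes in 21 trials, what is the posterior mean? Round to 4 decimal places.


Posterior parameters: alpha = 15 + 5 = 20
beta = 14 + 16 = 30
Posterior mean = alpha / (alpha + beta) = 20 / 50
= 0.4

0.4


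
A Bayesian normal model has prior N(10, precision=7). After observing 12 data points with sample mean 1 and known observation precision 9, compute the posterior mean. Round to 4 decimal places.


Posterior mean = (prior_precision * prior_mean + n * data_precision * data_mean) / (prior_precision + n * data_precision)
Numerator = 7*10 + 12*9*1 = 178
Denominator = 7 + 12*9 = 115
Posterior mean = 1.5478

1.5478


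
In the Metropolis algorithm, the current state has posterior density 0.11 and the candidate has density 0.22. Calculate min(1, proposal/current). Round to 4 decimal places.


Ratio = 0.22/0.11 = 2.0
Acceptance probability = min(1, 2.0)
= 1.0

1.0


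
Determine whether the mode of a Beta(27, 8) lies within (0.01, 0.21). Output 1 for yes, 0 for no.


First find the mode: (a-1)/(a+b-2) = 0.7879
Is 0.7879 in (0.01, 0.21)? 0

0


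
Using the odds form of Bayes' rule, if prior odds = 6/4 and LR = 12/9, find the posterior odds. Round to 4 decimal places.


Bayes' rule in odds form: posterior odds = prior odds * LR
= (6 * 12) / (4 * 9)
= 72/36 = 2.0

2.0


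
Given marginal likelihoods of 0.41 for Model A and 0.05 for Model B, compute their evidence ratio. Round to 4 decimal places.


Ratio = ML(A) / ML(B) = 0.41/0.05
= 8.2

8.2


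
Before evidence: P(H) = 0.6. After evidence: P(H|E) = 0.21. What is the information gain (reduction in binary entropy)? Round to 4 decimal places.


Prior entropy = 0.971
Posterior entropy = 0.7415
Information gain = 0.971 - 0.7415 = 0.2295

0.2295


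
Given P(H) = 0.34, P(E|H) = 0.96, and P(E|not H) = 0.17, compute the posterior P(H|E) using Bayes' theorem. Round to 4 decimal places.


By Bayes' theorem: P(H|E) = P(E|H)*P(H) / P(E)
P(E) = P(E|H)*P(H) + P(E|not H)*P(not H)
P(E) = 0.96*0.34 + 0.17*0.66 = 0.4386
P(H|E) = 0.96*0.34 / 0.4386 = 0.7442

0.7442


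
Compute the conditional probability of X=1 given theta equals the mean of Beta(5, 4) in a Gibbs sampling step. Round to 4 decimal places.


Mean of Beta(5, 4) = 0.5556
P(X=1 | theta=0.5556) = 0.5556

0.5556


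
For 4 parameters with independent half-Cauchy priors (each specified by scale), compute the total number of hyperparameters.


A half-Cauchy prior has 1 hyperparameter per parameter.
Total = 4 * 1 = 4

4


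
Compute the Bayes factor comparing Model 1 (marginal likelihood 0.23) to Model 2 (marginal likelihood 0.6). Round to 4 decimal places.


BF12 = marginal likelihood of M1 / marginal likelihood of M2
= 0.23/0.6
= 0.3833

0.3833


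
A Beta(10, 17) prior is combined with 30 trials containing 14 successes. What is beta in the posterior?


In conjugate updating:
beta_posterior = beta_prior + (n - k)
= 17 + (30 - 14)
= 17 + 16 = 33

33


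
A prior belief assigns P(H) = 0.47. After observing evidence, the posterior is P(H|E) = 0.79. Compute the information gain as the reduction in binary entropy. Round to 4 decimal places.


H(prior) = -0.47*log2(0.47) - 0.53*log2(0.53)
= 0.9974
H(post) = -0.79*log2(0.79) - 0.21*log2(0.21)
= 0.7415
IG = 0.9974 - 0.7415 = 0.2559

0.2559


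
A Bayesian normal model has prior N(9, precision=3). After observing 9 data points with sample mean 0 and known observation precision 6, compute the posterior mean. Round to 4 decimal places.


Posterior mean = (prior_precision * prior_mean + n * data_precision * data_mean) / (prior_precision + n * data_precision)
Numerator = 3*9 + 9*6*0 = 27
Denominator = 3 + 9*6 = 57
Posterior mean = 0.4737

0.4737


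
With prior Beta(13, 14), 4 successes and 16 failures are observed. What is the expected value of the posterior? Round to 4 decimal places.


Posterior = Beta(17, 30)
E[theta] = alpha/(alpha+beta)
= 17/47 = 0.3617

0.3617


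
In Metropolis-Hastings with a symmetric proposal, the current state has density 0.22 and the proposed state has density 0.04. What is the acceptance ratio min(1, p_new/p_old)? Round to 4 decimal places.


Ratio = p_new / p_old = 0.04 / 0.22 = 0.1818
Acceptance = min(1, 0.1818) = 0.1818

0.1818


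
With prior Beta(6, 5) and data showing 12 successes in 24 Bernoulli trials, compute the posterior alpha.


Conjugate update: alpha_posterior = alpha_prior + k
= 6 + 12 = 18

18


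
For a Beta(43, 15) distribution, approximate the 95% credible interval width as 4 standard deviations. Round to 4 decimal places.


Variance of Beta(a,b) = ab / ((a+b)^2 * (a+b+1))
= 43*15 / ((58)^2 * 59)
= 0.0032
SD = sqrt(0.0032) = 0.057
Width = 4 * SD = 0.228

0.228


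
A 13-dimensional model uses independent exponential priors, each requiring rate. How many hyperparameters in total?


Per parameter: 1 (rate).
Total = 13 * 1 = 13

13


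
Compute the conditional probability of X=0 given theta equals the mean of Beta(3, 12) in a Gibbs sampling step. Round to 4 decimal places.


Mean of Beta(3, 12) = 0.2
P(X=0 | theta=0.2) = 0.8

0.8


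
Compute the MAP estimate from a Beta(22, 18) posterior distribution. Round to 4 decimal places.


MAP = mode of Beta distribution
= (alpha - 1)/(alpha + beta - 2)
= (22-1)/(22+18-2)
= 21/38 = 0.5526

0.5526


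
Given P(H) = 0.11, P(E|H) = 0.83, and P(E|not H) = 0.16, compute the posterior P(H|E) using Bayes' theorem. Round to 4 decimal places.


By Bayes' theorem: P(H|E) = P(E|H)*P(H) / P(E)
P(E) = P(E|H)*P(H) + P(E|not H)*P(not H)
P(E) = 0.83*0.11 + 0.16*0.89 = 0.2337
P(H|E) = 0.83*0.11 / 0.2337 = 0.3907

0.3907


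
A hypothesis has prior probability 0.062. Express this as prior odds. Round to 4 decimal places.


Odds = P(H) / P(not H) = 0.062 / 0.938
= 0.0661

0.0661


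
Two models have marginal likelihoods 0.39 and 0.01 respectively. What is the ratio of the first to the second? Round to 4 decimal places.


Evidence ratio = 0.39 / 0.01
= 39.0

39.0


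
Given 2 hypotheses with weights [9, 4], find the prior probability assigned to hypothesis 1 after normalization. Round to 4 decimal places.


To normalize, divide each weight by the sum of all weights.
Sum = 13
Prior(H1) = 9/13 = 0.6923

0.6923


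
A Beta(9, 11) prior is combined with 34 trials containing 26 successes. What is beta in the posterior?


In conjugate updating:
beta_posterior = beta_prior + (n - k)
= 11 + (34 - 26)
= 11 + 8 = 19

19


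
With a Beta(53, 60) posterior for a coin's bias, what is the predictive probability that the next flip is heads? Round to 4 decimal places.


The predictive probability equals the posterior mean.
P(next = heads) = alpha / (alpha + beta)
= 53 / 113 = 0.469

0.469


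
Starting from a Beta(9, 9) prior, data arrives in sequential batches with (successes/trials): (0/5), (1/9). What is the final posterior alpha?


In sequential Bayesian updating, we sum all successes.
Total successes = 1
Final alpha = 9 + 1 = 10

10


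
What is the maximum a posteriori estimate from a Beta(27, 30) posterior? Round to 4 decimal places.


The MAP estimate equals the mode of the distribution.
Mode of Beta(a,b) = (a-1)/(a+b-2)
= 26/55
= 0.4727

0.4727


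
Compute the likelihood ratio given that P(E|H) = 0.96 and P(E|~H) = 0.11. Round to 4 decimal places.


LR = P(E|H) / P(E|~H)
= 0.96 / 0.11 = 8.7273

8.7273


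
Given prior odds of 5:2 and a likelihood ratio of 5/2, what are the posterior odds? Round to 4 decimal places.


Posterior odds = prior odds * LR
Prior odds = 5/2 = 2.5
LR = 5/2 = 2.5
Posterior odds = 2.5 * 2.5 = 6.25

6.25


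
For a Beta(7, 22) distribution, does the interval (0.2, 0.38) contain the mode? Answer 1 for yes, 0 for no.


Mode of Beta(a,b) = (a-1)/(a+b-2)
= (7-1)/(7+22-2) = 0.2222
Check: 0.2 <= 0.2222 <= 0.38?
Result: 1

1


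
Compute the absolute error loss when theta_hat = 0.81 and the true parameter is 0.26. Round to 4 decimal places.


L = |theta_hat - theta_true|
= |0.81 - 0.26| = 0.55

0.55


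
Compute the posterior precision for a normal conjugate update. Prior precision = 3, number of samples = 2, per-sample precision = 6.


tau_post = tau_0 + n * tau
= 3 + 2 * 6 = 15

15


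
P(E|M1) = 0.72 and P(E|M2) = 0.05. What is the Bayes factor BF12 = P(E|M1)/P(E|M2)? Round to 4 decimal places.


Bayes factor BF12 = P(E|M1) / P(E|M2)
= 0.72 / 0.05
= 14.4

14.4


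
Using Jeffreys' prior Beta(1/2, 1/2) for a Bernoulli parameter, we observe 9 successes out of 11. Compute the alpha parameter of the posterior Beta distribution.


Conjugate update: Beta(0.5 + k, 0.5 + n - k).
k = 9, n - k = 2
Posterior alpha = 0.5 + k = 0.5 + 9 = 9.5

9.5


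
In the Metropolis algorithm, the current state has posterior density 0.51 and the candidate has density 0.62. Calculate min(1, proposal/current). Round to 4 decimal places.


Ratio = 0.62/0.51 = 1.2157
Acceptance probability = min(1, 1.2157)
= 1.0

1.0


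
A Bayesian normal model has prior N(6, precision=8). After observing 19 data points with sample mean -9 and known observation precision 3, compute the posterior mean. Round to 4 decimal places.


Posterior mean = (prior_precision * prior_mean + n * data_precision * data_mean) / (prior_precision + n * data_precision)
Numerator = 8*6 + 19*3*-9 = -465
Denominator = 8 + 19*3 = 65
Posterior mean = -7.1538

-7.1538


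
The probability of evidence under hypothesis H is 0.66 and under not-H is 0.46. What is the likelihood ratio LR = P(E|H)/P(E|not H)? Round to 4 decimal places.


LR = 0.66 / 0.46
= 1.4348

1.4348
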